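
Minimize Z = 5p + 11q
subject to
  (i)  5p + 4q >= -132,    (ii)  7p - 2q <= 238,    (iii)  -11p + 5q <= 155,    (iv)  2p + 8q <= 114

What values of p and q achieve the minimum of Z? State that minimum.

p = 344/19, q = -1057/19, minimum Z = -9907/19

Extreme points and Z = 5p + 11q:
  (344/19, -1057/19) → Z = -9907/19
  (-1280/69, -677/69) → Z = -13847/69
  (533/15, 161/30) → Z = 2367/10
  (-335/49, 782/49) → Z = 6927/49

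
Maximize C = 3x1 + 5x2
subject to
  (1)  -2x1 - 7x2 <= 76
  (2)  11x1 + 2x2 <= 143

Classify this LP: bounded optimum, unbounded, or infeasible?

unbounded

From the feasible point (1153/73, -1122/73), moving in the direction (-2, 11) keeps every constraint satisfied while C increases without bound.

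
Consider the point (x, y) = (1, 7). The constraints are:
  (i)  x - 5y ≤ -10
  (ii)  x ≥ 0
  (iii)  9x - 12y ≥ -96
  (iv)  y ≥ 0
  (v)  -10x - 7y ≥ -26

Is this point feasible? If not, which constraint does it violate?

not feasible — violates (v)

Constraint (v): -10x - 7y = -59, which is not ≥ -26. All other constraints are satisfied.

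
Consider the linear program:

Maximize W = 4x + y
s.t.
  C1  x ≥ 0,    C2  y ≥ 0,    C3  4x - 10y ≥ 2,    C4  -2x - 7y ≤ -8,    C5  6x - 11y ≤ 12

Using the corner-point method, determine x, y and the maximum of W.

x = 49/8, y = 9/4, maximum W = 107/4

Feasible corners and W = 4x + y:
  (47/24, 7/12) → W = 101/12
  (49/8, 9/4) → W = 107/4
  (43/16, 3/8) → W = 89/8

At the optimal vertex, 4x - 10y = 2 and 6x - 11y = 12.
Solving simultaneously gives x = 49/8, y = 9/4.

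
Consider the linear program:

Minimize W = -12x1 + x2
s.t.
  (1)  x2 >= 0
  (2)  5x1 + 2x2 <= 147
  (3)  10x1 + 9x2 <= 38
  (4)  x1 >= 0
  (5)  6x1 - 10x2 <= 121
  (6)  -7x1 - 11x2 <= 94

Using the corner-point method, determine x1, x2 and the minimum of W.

x1 = 19/5, x2 = 0, minimum W = -228/5

Vertices and W = -12x1 + x2:
  (19/5, 0) → W = -228/5
  (0, 0) → W = 0
  (0, 38/9) → W = 38/9

The binding constraints are x2 = 0 and 10x1 + 9x2 = 38.
Solving simultaneously gives x1 = 19/5, x2 = 0.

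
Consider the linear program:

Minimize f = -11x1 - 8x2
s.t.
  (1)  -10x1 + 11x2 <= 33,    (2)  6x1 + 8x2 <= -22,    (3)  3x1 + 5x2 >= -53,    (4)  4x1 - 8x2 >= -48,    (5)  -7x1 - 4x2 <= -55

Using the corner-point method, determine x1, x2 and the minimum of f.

x1 = 157/3, x2 = -42, minimum f = -719/3

Vertices and f = -11x1 - 8x2:
  (157/3, -42) → f = -719/3
  (33/2, -121/8) → f = -121/2
  (487/23, -536/23) → f = -1069/23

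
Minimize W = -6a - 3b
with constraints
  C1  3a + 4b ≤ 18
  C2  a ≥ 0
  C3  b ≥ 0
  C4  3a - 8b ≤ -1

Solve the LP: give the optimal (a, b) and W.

Extreme points and W = -6a - 3b:
  (0, 9/2) → W = -27/2
  (35/9, 19/12) → W = -337/12
  (0, 1/8) → W = -3/8

At the optimal vertex, 3a + 4b = 18 and 3a - 8b = -1.
Solving simultaneously gives a = 35/9, b = 19/12.

a = 35/9, b = 19/12, minimum W = -337/12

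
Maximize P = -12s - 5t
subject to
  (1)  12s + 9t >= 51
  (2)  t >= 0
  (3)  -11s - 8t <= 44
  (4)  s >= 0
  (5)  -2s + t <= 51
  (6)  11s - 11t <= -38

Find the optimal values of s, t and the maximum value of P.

Corner points and P = -12s - 5t:
  (0, 17/3) → P = -85/3
  (73/77, 339/77) → P = -2571/77
  (0, 51) → P = -255
The feasible region is unbounded (it extends along (1, 2), (1, 1)), but P strictly decreases along every unbounded feasible direction, so there is no improving ray and the maximum is attained at a vertex.

The binding constraints are 12s + 9t = 51 and s = 0.
Solving simultaneously gives s = 0, t = 17/3.

s = 0, t = 17/3, maximum P = -85/3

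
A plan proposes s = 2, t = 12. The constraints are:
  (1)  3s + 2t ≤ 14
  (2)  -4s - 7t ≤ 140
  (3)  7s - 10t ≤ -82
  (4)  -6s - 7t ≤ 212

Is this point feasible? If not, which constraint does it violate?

not feasible — violates (1)

Constraint (1): 3s + 2t = 30, which is not ≤ 14. All other constraints are satisfied.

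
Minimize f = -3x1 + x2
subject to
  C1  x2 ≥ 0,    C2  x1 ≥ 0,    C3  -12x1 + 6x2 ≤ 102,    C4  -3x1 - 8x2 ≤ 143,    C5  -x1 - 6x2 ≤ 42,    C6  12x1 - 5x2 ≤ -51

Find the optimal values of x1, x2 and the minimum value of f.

Feasible corners and f = -3x1 + x2:
  (0, 17) → f = 17
  (0, 51/5) → f = 51/5
  (17, 51) → f = 0

At the optimal vertex, -12x1 + 6x2 = 102 and 12x1 - 5x2 = -51.
Solving simultaneously gives x1 = 17, x2 = 51.

x1 = 17, x2 = 51, minimum f = 0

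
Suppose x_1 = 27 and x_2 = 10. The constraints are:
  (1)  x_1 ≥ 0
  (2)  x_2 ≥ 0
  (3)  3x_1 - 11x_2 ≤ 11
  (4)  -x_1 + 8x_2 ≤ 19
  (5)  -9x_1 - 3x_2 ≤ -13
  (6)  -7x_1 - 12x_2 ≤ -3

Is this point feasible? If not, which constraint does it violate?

Constraint (4): -x_1 + 8x_2 = 53, which is not ≤ 19. All other constraints are satisfied.

not feasible — violates (4)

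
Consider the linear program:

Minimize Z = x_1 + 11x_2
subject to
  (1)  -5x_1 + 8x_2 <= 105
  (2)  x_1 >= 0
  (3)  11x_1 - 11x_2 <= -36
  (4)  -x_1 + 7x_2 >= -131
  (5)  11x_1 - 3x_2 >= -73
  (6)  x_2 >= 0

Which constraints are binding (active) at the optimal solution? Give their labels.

(2) and (3)

Feasible corners and Z = x_1 + 11x_2:
  (0, 105/8) → Z = 1155/8
  (289/11, 325/11) → Z = 3864/11
  (0, 36/11) → Z = 36

The minimum is at (0, 36/11). Substituting into each constraint, equality holds for (2) and (3); the remaining constraints have slack.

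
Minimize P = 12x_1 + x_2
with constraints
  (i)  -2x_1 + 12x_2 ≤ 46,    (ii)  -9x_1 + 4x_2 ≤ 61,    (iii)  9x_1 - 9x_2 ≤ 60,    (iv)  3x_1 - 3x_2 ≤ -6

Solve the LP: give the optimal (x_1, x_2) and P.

x_1 = -53/5, x_2 = -43/5, minimum P = -679/5

The binding constraints are -9x_1 + 4x_2 = 61 and 3x_1 - 3x_2 = -6.
Solving simultaneously gives x_1 = -53/5, x_2 = -43/5.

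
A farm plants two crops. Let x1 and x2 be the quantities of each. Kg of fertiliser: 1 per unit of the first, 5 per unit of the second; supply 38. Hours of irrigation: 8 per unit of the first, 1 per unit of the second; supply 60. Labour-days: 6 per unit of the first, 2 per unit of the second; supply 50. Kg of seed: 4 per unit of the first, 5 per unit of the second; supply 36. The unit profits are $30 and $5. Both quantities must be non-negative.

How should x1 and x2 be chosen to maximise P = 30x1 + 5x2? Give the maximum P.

x1 = 22/3, x2 = 4/3, maximum P = 680/3

Extreme points and P = 30x1 + 5x2:
  (0, 0) → P = 0
  (0, 36/5) → P = 36
  (15/2, 0) → P = 225
  (22/3, 4/3) → P = 680/3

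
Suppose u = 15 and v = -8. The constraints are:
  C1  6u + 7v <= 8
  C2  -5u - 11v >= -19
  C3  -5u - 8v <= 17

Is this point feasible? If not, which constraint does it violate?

not feasible — violates C1

Constraint C1: 6u + 7v = 34, which is not ≤ 8. All other constraints are satisfied.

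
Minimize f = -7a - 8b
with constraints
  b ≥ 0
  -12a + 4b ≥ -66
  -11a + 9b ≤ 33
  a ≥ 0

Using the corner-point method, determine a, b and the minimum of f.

a = 363/32, b = 561/32, minimum f = -7029/32

Vertices and f = -7a - 8b:
  (11/2, 0) → f = -77/2
  (0, 0) → f = 0
  (363/32, 561/32) → f = -7029/32
  (0, 11/3) → f = -88/3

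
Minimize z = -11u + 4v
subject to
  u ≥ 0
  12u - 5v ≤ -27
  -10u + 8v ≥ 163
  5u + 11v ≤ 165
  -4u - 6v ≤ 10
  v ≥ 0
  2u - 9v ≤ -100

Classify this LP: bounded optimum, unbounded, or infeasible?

The boundaries u = 0 and -10u + 8v = 163 meet at (0, 163/8), but that point violates 5u + 11v ≤ 165. Every candidate vertex is excluded by some other constraint, so the feasible region is empty.

infeasible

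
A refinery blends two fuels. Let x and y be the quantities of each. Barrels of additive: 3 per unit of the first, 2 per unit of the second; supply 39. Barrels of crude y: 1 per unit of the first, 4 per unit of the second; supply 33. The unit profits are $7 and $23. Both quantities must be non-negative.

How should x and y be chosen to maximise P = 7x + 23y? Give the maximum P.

Vertices and P = 7x + 23y:
  (0, 0) → P = 0
  (0, 33/4) → P = 759/4
  (13, 0) → P = 91
  (9, 6) → P = 201

x = 9, y = 6, maximum P = 201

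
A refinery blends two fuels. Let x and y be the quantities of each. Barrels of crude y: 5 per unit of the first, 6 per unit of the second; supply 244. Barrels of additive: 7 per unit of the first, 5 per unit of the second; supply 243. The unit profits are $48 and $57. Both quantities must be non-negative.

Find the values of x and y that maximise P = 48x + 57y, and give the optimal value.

Extreme points and P = 48x + 57y:
  (0, 0) → P = 0
  (0, 122/3) → P = 2318
  (243/7, 0) → P = 11664/7
  (14, 29) → P = 2325

x = 14, y = 29, maximum P = 2325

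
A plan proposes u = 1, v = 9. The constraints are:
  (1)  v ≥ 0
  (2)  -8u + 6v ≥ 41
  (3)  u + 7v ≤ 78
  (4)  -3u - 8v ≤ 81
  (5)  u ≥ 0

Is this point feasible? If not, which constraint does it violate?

feasible

(1): 9 ≥ 0 ✓
(2): 46 ≥ 41 ✓
(3): 64 ≤ 78 ✓
(4): -75 ≤ 81 ✓
(5): 1 ≥ 0 ✓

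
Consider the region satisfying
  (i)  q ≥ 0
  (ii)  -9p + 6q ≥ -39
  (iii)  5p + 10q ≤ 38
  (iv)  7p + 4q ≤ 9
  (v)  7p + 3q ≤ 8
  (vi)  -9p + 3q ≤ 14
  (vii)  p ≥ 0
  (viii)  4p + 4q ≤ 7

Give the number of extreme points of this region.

The feasible vertices (each the meet of two boundaries and inside every other half-plane) are:
  (8/7, 0)
  (0, 0)
  (5/7, 1)
  (2/3, 13/12)
  (0, 7/4)

5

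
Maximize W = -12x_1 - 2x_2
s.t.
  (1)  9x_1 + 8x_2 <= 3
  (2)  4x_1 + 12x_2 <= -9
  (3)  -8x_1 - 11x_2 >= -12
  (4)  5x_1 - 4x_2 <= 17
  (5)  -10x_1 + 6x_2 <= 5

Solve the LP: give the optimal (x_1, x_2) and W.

Vertices and W = -12x_1 - 2x_2:
  (27/19, -93/76) → W = -555/38
  (37/19, -69/38) → W = -375/19
  (-19/24, -35/72) → W = 377/36
  (-61/5, -39/2) → W = 927/5

The binding constraints are 5x_1 - 4x_2 = 17 and -10x_1 + 6x_2 = 5.
Solving simultaneously gives x_1 = -61/5, x_2 = -39/2.

x_1 = -61/5, x_2 = -39/2, maximum W = 927/5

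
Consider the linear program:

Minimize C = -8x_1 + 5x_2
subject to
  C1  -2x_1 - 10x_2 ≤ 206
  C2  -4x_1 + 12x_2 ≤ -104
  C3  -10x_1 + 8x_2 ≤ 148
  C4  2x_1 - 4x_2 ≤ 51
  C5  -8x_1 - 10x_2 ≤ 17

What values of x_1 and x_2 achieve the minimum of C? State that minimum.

x_1 = 49/2, x_2 = -1/2, minimum C = -397/2

Corner points and C = -8x_1 + 5x_2:
  (49/2, -1/2) → C = -397/2
  (209/34, -225/34) → C = -2797/34
  (17/2, -17/2) → C = -221/2

The binding constraints are -4x_1 + 12x_2 = -104 and 2x_1 - 4x_2 = 51.
Solving simultaneously gives x_1 = 49/2, x_2 = -1/2.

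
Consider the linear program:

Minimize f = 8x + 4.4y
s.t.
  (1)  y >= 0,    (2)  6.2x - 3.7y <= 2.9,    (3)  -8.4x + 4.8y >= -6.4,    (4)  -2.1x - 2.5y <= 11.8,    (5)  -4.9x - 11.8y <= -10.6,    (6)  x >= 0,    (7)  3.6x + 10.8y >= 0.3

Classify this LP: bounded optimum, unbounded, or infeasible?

Corner points and f = 8x + 4.4y:
  (244/33, 383/33) → f = 6062/55
  (144/179, 101/179) → f = 7982/895
  (0, 53/59) → f = 1166/295
The feasible region has finitely many vertices and no improving ray; the minimum is 1166/295 at (0, 53/59).

bounded optimum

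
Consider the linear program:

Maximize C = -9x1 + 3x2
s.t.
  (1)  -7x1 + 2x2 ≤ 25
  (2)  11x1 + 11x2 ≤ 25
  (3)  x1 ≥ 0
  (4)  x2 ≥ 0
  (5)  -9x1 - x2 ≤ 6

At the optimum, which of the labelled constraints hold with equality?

(2) and (3)

Vertices and C = -9x1 + 3x2:
  (0, 25/11) → C = 75/11
  (25/11, 0) → C = -225/11
  (0, 0) → C = 0

The maximum is at (0, 25/11). Substituting into each constraint, equality holds for (2) and (3); the remaining constraints have slack.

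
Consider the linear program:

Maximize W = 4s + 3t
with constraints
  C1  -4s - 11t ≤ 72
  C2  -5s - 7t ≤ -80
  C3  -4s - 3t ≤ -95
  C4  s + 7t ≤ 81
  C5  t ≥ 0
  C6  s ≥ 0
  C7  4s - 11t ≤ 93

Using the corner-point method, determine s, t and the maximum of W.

s = 514/13, t = 77/13, maximum W = 2287/13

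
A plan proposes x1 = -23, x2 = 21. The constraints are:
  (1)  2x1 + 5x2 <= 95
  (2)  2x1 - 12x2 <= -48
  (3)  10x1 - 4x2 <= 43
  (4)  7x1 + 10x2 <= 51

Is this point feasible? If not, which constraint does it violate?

feasible

(1): 59 ≤ 95 ✓
(2): -298 ≤ -48 ✓
(3): -314 ≤ 43 ✓
(4): 49 ≤ 51 ✓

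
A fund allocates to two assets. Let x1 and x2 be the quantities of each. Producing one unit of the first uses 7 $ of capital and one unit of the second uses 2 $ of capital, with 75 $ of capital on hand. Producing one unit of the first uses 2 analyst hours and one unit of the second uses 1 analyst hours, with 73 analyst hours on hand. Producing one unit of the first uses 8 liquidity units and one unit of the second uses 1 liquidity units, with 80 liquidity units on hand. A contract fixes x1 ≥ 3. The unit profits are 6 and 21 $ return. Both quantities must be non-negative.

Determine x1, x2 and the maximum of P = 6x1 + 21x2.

Corner points and P = 6x1 + 21x2:
  (10, 0) → P = 60
  (3, 0) → P = 18
  (85/9, 40/9) → P = 150
  (3, 27) → P = 585

The binding constraints are 7x1 + 2x2 = 75 and x1 = 3.
Solving simultaneously gives x1 = 3, x2 = 27.

x1 = 3, x2 = 27, maximum P = 585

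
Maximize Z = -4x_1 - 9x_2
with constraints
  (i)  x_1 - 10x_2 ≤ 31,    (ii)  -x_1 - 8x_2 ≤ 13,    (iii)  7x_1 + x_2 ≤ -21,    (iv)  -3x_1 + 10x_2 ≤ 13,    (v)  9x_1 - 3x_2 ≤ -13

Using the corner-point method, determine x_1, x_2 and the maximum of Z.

Corner points and Z = -4x_1 - 9x_2:
  (-31/11, -14/11) → Z = 250/11
  (-117/17, -13/17) → Z = 585/17
  (-223/73, 28/73) → Z = 640/73

x_1 = -117/17, x_2 = -13/17, maximum Z = 585/17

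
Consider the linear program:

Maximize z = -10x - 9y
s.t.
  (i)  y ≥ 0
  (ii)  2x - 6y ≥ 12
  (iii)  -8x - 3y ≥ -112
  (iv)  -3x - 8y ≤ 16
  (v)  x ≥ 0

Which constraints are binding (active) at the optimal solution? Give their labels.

Feasible corners and z = -10x - 9y:
  (6, 0) → z = -60
  (14, 0) → z = -140
  (118/9, 64/27) → z = -1372/9

The maximum is at (6, 0). Substituting into each constraint, equality holds for (i) and (ii); the remaining constraints have slack.

(i) and (ii)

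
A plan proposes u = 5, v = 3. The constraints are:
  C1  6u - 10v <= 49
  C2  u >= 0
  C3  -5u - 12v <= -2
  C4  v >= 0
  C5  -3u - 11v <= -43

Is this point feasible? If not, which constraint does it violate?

feasible

C1: 0 ≤ 49 ✓
C2: 5 ≥ 0 ✓
C3: -61 ≤ -2 ✓
C4: 3 ≥ 0 ✓
C5: -48 ≤ -43 ✓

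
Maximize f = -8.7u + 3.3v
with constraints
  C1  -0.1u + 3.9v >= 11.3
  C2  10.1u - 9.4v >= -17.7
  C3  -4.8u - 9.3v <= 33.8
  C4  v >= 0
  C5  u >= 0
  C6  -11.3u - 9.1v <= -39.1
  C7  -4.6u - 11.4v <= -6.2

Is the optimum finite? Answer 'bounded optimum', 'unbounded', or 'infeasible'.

Vertices and f = -8.7u + 3.3v:
  (191/173, 6580/2249) → f = 1119/22490
  (20647/19813, 59492/19813) → f = 166947/198130
The feasible region has finitely many vertices and no improving ray; the maximum is 166947/198130 at (20647/19813, 59492/19813).

bounded optimum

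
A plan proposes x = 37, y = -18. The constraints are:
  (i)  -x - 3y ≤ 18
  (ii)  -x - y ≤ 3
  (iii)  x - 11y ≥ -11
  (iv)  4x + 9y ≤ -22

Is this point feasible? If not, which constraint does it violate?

not feasible — violates (iv)

Constraint (iv): 4x + 9y = -14, which is not ≤ -22. All other constraints are satisfied.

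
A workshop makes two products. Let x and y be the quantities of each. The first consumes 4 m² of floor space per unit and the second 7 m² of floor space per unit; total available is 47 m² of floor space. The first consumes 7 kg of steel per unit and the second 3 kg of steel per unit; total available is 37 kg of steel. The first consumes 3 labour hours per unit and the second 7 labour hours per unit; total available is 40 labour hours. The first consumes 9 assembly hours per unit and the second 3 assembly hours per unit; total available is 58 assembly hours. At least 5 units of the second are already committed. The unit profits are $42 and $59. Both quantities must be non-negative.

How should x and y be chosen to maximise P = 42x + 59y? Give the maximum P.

Extreme points and P = 42x + 59y:
  (0, 40/7) → P = 2360/7
  (0, 5) → P = 295
  (5/3, 5) → P = 365

At the optimal vertex, 3x + 7y = 40 and y = 5.
Solving simultaneously gives x = 5/3, y = 5.

x = 5/3, y = 5, maximum P = 365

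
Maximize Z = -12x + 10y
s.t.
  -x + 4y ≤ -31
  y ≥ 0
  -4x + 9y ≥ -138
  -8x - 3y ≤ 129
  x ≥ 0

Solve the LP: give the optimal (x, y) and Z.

Feasible corners and Z = -12x + 10y:
  (31, 0) → Z = -372
  (39, 2) → Z = -448
  (69/2, 0) → Z = -414

The binding constraints are -x + 4y = -31 and y = 0.
Solving simultaneously gives x = 31, y = 0.

x = 31, y = 0, maximum Z = -372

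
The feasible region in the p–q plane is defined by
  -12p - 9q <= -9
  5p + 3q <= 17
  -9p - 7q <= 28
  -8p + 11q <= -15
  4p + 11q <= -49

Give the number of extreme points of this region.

3

The feasible vertices (each the meet of two boundaries and inside every other half-plane) are:
  (14, -53/3)
  (45/8, -13/2)
  (334/43, -313/43)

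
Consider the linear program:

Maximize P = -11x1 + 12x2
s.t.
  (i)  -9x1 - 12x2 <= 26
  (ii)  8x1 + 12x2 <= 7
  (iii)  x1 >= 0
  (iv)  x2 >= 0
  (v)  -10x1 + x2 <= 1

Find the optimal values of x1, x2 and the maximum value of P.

x1 = 0, x2 = 7/12, maximum P = 7

Vertices and P = -11x1 + 12x2:
  (0, 7/12) → P = 7
  (7/8, 0) → P = -77/8
  (0, 0) → P = 0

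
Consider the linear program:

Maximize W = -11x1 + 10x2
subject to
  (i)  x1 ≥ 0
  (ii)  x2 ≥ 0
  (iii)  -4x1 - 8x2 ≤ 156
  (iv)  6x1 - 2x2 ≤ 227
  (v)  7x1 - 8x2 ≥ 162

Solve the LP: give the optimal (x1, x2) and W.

x1 = 162/7, x2 = 0, maximum W = -1782/7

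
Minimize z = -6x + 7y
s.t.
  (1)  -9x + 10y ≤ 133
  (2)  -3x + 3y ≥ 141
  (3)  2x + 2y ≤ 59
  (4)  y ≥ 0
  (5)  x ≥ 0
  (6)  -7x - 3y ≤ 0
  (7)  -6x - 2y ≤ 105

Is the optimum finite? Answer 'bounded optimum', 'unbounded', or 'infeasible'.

The boundaries -9x + 10y = 133 and 2x + 2y = 59 meet at (162/19, 797/38), but that point violates -3x + 3y ≥ 141. Every candidate vertex is excluded by some other constraint, so the feasible region is empty.

infeasible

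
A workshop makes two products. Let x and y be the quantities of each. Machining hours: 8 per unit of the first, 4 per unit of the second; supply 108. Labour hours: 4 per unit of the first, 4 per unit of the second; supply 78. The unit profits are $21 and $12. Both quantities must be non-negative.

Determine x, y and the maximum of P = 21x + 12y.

Corner points and P = 21x + 12y:
  (0, 0) → P = 0
  (0, 39/2) → P = 234
  (27/2, 0) → P = 567/2
  (15/2, 12) → P = 603/2

At the optimal vertex, 8x + 4y = 108 and 4x + 4y = 78.
Solving simultaneously gives x = 15/2, y = 12.

x = 15/2, y = 12, maximum P = 603/2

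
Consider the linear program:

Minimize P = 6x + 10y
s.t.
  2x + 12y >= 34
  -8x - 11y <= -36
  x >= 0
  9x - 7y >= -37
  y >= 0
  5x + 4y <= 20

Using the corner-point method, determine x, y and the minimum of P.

x = 29/37, y = 100/37, minimum P = 1174/37

Corner points and P = 6x + 10y:
  (29/37, 100/37) → P = 1174/37
  (2, 5/2) → P = 37
  (0, 36/11) → P = 360/11
  (0, 5) → P = 50

The binding constraints are 2x + 12y = 34 and -8x - 11y = -36.
Solving simultaneously gives x = 29/37, y = 100/37.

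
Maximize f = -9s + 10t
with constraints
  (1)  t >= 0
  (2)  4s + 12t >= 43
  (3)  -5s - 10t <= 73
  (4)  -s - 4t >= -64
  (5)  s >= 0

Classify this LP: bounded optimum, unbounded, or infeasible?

Feasible corners and f = -9s + 10t:
  (43/4, 0) → f = -387/4
  (64, 0) → f = -576
  (0, 43/12) → f = 215/6
  (0, 16) → f = 160
The feasible region has finitely many vertices and no improving ray; the maximum is 160 at (0, 16).

bounded optimum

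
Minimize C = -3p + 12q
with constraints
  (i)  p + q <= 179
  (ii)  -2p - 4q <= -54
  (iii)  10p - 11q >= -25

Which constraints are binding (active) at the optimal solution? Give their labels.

(i) and (ii)

Extreme points and C = -3p + 12q:
  (331, -152) → C = -2817
  (648/7, 605/7) → C = 5316/7
  (247/31, 295/31) → C = 2799/31

The minimum is at (331, -152). Substituting into each constraint, equality holds for (i) and (ii); the remaining constraints have slack.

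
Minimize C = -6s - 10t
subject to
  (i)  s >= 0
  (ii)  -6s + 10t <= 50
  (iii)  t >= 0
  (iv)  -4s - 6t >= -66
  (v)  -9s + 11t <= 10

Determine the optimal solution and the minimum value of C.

s = 333/49, t = 317/49, minimum C = -5168/49

At the optimal vertex, -4s - 6t = -66 and -9s + 11t = 10.
Solving simultaneously gives s = 333/49, t = 317/49.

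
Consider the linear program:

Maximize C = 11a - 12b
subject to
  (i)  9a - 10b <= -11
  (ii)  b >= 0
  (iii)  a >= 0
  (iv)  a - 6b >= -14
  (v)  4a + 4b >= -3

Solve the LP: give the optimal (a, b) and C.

a = 37/22, b = 115/44, maximum C = -283/22

The optimum lies where 9a - 10b = -11 and a - 6b = -14.
Solving simultaneously gives a = 37/22, b = 115/44.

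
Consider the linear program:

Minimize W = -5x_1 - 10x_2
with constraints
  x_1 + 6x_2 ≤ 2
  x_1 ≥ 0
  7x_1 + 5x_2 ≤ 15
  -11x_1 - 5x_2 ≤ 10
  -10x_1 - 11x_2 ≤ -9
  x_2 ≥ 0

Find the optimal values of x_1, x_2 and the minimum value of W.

x_1 = 2, x_2 = 0, minimum W = -10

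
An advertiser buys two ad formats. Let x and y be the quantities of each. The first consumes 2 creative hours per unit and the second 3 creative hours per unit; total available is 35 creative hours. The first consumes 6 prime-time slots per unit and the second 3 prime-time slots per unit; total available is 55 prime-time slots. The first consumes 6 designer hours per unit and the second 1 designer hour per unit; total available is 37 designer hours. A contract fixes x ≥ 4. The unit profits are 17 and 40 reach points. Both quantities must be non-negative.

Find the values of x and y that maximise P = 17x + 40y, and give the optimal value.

Vertices and P = 17x + 40y:
  (37/6, 0) → P = 629/6
  (4, 0) → P = 68
  (19/4, 17/2) → P = 1683/4
  (4, 9) → P = 428

x = 4, y = 9, maximum P = 428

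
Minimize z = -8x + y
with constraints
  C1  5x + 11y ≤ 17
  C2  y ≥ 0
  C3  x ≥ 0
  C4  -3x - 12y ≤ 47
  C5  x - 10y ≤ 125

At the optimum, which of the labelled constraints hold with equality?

C1 and C2

Corner points and z = -8x + y:
  (17/5, 0) → z = -136/5
  (0, 17/11) → z = 17/11
  (0, 0) → z = 0

The minimum is at (17/5, 0). Substituting into each constraint, equality holds for C1 and C2; the remaining constraints have slack.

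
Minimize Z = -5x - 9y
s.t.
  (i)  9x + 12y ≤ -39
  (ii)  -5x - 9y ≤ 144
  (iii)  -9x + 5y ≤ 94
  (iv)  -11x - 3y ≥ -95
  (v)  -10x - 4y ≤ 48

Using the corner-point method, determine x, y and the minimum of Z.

x = -5, y = 1/2, minimum Z = 41/2

Extreme points and Z = -5x - 9y:
  (419/35, -428/35) → Z = 251/5
  (-5, 1/2) → Z = 41/2
  (429/28, -2059/84) → Z = 144
  (72/35, -120/7) → Z = 144

The optimum lies where 9x + 12y = -39 and -10x - 4y = 48.
Solving simultaneously gives x = -5, y = 1/2.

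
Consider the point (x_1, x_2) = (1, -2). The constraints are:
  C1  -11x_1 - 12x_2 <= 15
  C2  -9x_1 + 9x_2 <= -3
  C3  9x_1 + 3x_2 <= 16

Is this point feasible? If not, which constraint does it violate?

feasible

C1: 13 ≤ 15 ✓
C2: -27 ≤ -3 ✓
C3: 3 ≤ 16 ✓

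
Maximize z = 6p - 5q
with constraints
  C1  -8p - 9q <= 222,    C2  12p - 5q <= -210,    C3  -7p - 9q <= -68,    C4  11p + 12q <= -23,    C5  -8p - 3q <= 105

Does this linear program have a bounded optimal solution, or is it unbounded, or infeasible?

The boundaries -8p - 9q = 222 and -7p - 9q = -68 meet at (-290, 2098/9), but that point violates -8p - 3q ≤ 105. Every candidate vertex is excluded by some other constraint, so the feasible region is empty.

infeasible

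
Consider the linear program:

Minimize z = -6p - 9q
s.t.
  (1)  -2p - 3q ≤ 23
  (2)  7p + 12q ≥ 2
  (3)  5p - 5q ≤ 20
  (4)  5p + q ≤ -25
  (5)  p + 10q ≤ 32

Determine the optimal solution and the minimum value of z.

p = -282/49, q = 185/49, minimum z = 27/49

Vertices and z = -6p - 9q:
  (-302/53, 185/53) → z = 147/53
  (-182/29, 111/29) → z = 93/29
  (-282/49, 185/49) → z = 27/49

The binding constraints are 5p + q = -25 and p + 10q = 32.
Solving simultaneously gives p = -282/49, q = 185/49.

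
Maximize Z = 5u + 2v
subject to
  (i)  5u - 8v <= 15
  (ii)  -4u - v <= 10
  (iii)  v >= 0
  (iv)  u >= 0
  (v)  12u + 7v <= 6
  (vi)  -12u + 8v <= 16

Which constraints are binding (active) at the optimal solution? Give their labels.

Corner points and Z = 5u + 2v:
  (0, 0) → Z = 0
  (1/2, 0) → Z = 5/2
  (0, 6/7) → Z = 12/7

The maximum is at (1/2, 0). Substituting into each constraint, equality holds for (iii) and (v); the remaining constraints have slack.

(iii) and (v)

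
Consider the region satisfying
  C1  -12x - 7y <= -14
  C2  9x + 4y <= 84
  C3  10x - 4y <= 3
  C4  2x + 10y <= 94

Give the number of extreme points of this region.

The feasible vertices (each the meet of two boundaries and inside every other half-plane) are:
  (77/118, 52/59)
  (-259/53, 550/53)
  (203/54, 467/54)

3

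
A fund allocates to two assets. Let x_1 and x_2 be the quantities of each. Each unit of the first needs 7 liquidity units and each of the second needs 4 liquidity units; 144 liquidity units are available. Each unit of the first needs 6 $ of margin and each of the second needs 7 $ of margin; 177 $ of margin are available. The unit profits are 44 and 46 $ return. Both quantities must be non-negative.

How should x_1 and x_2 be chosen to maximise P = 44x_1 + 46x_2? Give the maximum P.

Feasible corners and P = 44x_1 + 46x_2:
  (0, 0) → P = 0
  (0, 177/7) → P = 8142/7
  (144/7, 0) → P = 6336/7
  (12, 15) → P = 1218

At the optimal vertex, 7x_1 + 4x_2 = 144 and 6x_1 + 7x_2 = 177.
Solving simultaneously gives x_1 = 12, x_2 = 15.

x_1 = 12, x_2 = 15, maximum P = 1218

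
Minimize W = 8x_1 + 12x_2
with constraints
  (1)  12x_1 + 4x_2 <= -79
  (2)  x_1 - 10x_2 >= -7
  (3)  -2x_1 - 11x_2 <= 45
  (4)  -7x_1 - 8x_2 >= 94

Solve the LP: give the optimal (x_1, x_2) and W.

Corner points and W = 8x_1 + 12x_2:
  (-17, -1) → W = -148
  (-166/13, -15/26) → W = -1418/13
  (-674/61, -127/61) → W = -6916/61

x_1 = -17, x_2 = -1, minimum W = -148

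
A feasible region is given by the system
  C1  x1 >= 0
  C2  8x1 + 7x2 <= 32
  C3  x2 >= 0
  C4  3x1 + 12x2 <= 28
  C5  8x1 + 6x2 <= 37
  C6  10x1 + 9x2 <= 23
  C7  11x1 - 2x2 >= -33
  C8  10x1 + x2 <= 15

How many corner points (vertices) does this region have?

5

Intersecting each pair of boundary lines and keeping only the points that satisfy every inequality leaves:
  (0, 0)
  (0, 7/3)
  (3/2, 0)
  (8/31, 211/93)
  (7/5, 1)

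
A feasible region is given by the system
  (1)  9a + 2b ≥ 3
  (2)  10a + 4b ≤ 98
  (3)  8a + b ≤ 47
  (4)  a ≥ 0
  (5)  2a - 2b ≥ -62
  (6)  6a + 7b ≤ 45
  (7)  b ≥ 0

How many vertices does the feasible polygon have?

5

Of the 21 pairwise boundary intersections, those satisfying every inequality are:
  (0, 3/2)
  (1/3, 0)
  (142/25, 39/25)
  (47/8, 0)
  (0, 45/7)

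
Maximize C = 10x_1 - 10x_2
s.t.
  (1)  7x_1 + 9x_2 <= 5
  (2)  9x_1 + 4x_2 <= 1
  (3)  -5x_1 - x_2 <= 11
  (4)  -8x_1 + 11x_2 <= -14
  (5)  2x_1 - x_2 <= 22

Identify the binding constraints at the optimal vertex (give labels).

Vertices and C = 10x_1 - 10x_2:
  (67/131, -118/131) → C = 1850/131
  (89/17, -196/17) → C = 2850/17
  (-107/63, -158/63) → C = 170/21
  (11/7, -132/7) → C = 1430/7

The maximum is at (11/7, -132/7). Substituting into each constraint, equality holds for (3) and (5); the remaining constraints have slack.

(3) and (5)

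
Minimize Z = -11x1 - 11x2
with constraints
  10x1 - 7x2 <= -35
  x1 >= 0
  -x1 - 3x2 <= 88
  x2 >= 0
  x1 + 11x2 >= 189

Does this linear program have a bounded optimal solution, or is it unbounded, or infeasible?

From the feasible point (938/117, 1925/117), moving in the direction (0, 1) keeps every constraint satisfied while Z decreases without bound.

unbounded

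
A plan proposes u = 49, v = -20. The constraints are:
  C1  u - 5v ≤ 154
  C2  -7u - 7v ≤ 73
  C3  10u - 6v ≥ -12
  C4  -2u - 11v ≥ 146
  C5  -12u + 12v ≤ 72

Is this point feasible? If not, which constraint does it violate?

Constraint C4: -2u - 11v = 122, which is not ≥ 146. All other constraints are satisfied.

not feasible — violates C4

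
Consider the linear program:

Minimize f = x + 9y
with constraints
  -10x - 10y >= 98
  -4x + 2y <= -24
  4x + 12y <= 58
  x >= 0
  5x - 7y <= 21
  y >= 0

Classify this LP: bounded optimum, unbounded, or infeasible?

The boundaries -4x + 2y = -24 and 4x + 12y = 58 meet at (101/14, 17/7), but that point violates -10x - 10y ≥ 98. Every candidate vertex is excluded by some other constraint, so the feasible region is empty.

infeasible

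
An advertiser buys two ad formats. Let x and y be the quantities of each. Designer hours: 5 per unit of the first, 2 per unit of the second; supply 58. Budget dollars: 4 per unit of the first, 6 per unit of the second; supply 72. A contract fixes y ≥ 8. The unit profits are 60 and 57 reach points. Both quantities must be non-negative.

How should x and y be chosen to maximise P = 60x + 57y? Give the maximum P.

x = 6, y = 8, maximum P = 816

Extreme points and P = 60x + 57y:
  (0, 12) → P = 684
  (0, 8) → P = 456
  (6, 8) → P = 816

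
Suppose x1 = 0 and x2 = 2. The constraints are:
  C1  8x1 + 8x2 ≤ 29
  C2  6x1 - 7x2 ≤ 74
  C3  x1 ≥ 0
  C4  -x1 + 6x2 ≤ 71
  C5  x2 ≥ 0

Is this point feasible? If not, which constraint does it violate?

C1: 16 ≤ 29 ✓
C2: -14 ≤ 74 ✓
C3: 0 ≥ 0 ✓
C4: 12 ≤ 71 ✓
C5: 2 ≥ 0 ✓

feasible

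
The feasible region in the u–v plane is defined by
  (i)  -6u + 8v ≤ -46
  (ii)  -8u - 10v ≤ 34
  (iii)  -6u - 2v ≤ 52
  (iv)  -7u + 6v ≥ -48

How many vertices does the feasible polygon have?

Pairwise boundary intersections that survive every other constraint:
  (47/31, -143/31)
  (27/5, -17/10)
  (138/59, -311/59)

3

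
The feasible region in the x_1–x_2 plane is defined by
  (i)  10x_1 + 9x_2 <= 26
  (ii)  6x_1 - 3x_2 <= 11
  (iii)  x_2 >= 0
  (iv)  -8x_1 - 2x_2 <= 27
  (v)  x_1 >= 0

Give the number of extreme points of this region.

Pairwise boundary intersections that survive every other constraint:
  (59/28, 23/42)
  (0, 26/9)
  (11/6, 0)
  (0, 0)

4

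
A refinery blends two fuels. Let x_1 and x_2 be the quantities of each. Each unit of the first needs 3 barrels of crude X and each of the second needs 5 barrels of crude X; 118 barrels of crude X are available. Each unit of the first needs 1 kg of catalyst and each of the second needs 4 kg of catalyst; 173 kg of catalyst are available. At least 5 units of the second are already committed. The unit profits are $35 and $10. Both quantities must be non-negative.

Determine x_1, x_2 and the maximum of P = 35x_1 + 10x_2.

Vertices and P = 35x_1 + 10x_2:
  (0, 118/5) → P = 236
  (0, 5) → P = 50
  (31, 5) → P = 1135

The optimum lies where 3x_1 + 5x_2 = 118 and x_2 = 5.
Solving simultaneously gives x_1 = 31, x_2 = 5.

x_1 = 31, x_2 = 5, maximum P = 1135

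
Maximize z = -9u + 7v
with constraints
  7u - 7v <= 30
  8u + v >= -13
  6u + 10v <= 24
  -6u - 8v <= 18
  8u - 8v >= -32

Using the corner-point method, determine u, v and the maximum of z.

u = -17/9, v = 19/9, maximum z = 286/9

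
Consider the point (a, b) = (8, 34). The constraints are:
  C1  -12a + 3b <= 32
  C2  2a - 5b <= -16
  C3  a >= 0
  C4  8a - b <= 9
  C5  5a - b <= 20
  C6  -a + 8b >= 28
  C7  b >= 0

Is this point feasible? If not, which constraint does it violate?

Constraint C4: 8a - b = 30, which is not ≤ 9. All other constraints are satisfied.

not feasible — violates C4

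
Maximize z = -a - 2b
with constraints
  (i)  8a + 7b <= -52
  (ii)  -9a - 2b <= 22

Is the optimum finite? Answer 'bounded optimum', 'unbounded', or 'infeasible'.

unbounded

From the feasible point (-50/47, -292/47), moving in the direction (7, -8) keeps every constraint satisfied while z increases without bound.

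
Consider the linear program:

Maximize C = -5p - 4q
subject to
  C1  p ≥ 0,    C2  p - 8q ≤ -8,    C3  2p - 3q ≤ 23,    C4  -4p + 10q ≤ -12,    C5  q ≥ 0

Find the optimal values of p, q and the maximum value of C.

p = 8, q = 2, maximum C = -48

Extreme points and C = -5p - 4q:
  (16, 3) → C = -92
  (8, 2) → C = -48
  (97/4, 17/2) → C = -621/4

The optimum lies where p - 8q = -8 and -4p + 10q = -12.
Solving simultaneously gives p = 8, q = 2.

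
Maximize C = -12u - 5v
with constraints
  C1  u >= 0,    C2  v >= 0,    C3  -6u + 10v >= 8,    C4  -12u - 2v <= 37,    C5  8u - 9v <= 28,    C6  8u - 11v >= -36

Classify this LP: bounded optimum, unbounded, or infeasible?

Extreme points and C = -12u - 5v:
  (0, 4/5) → C = -4
  (0, 36/11) → C = -180/11
  (176/13, 116/13) → C = -2692/13
  (79/2, 32) → C = -634
The feasible region has finitely many vertices and no improving ray; the maximum is -4 at (0, 4/5).

bounded optimum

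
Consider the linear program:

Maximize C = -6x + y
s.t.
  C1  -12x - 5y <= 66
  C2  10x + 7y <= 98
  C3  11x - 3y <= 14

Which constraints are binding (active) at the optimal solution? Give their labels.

C1 and C2

Vertices and C = -6x + y:
  (-28, 54) → C = 222
  (-128/91, -894/91) → C = -18/13
  (392/107, 938/107) → C = -1414/107

The maximum is at (-28, 54). Substituting into each constraint, equality holds for C1 and C2; the remaining constraints have slack.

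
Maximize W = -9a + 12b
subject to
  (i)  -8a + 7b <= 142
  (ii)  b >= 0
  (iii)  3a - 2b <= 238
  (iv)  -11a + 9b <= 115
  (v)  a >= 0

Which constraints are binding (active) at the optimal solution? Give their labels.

(i) and (iii)

Extreme points and W = -9a + 12b:
  (390, 466) → W = 2082
  (473/5, 642/5) → W = 3447/5
  (238/3, 0) → W = -714
  (0, 0) → W = 0
  (0, 115/9) → W = 460/3

The maximum is at (390, 466). Substituting into each constraint, equality holds for (i) and (iii); the remaining constraints have slack.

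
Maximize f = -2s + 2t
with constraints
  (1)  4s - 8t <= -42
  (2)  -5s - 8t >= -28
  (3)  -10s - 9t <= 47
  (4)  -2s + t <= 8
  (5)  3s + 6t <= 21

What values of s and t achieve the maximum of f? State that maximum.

Corner points and f = -2s + 2t:
  (-11/6, 13/3) → f = 37/3
  (-7/4, 35/8) → f = 49/4
  (-9/5, 22/5) → f = 62/5

s = -9/5, t = 22/5, maximum f = 62/5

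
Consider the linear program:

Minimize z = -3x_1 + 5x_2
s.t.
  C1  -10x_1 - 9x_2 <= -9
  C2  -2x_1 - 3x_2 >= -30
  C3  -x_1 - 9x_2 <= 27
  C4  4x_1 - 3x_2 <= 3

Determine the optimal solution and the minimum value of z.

Feasible corners and z = -3x_1 + 5x_2:
  (-81/4, 47/2) → z = 713/4
  (9/11, 1/11) → z = -2
  (11/2, 19/3) → z = 91/6

The optimum lies where -10x_1 - 9x_2 = -9 and 4x_1 - 3x_2 = 3.
Solving simultaneously gives x_1 = 9/11, x_2 = 1/11.

x_1 = 9/11, x_2 = 1/11, minimum z = -2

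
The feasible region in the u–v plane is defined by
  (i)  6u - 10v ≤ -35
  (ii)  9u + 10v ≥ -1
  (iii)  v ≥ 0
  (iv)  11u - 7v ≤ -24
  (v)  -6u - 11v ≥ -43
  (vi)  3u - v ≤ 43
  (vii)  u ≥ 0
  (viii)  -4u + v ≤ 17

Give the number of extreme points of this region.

4

Intersecting each pair of boundary lines and keeping only the points that satisfy every inequality leaves:
  (5/68, 241/68)
  (0, 7/2)
  (37/163, 617/163)
  (0, 43/11)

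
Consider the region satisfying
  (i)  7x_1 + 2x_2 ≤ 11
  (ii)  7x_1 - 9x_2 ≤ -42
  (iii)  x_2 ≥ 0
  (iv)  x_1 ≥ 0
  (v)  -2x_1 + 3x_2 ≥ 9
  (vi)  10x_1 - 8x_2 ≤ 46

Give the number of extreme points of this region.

Of the 15 pairwise boundary intersections, those satisfying every inequality are:
  (15/77, 53/11)
  (0, 11/2)
  (0, 14/3)

3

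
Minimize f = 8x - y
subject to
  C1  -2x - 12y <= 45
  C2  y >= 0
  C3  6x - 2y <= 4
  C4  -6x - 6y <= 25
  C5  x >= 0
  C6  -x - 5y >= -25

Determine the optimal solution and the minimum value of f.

Extreme points and f = 8x - y:
  (2/3, 0) → f = 16/3
  (0, 0) → f = 0
  (35/16, 73/16) → f = 207/16
  (0, 5) → f = -5

At the optimal vertex, x = 0 and -x - 5y = -25.
Solving simultaneously gives x = 0, y = 5.

x = 0, y = 5, minimum f = -5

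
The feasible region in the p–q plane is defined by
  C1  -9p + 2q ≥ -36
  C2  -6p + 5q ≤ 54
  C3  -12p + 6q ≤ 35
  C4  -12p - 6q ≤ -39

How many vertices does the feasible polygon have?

4

Intersecting each pair of boundary lines and keeping only the points that satisfy every inequality leaves:
  (96/11, 234/11)
  (49/13, -27/26)
  (149/24, 73/4)
  (1/6, 37/6)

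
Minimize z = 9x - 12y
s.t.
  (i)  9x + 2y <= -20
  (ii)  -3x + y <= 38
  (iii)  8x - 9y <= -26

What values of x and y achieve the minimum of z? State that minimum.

x = -32/5, y = 94/5, minimum z = -1416/5

Extreme points and z = 9x - 12y:
  (-32/5, 94/5) → z = -1416/5
  (-232/97, 74/97) → z = -2976/97
  (-316/19, -226/19) → z = -132/19

At the optimal vertex, 9x + 2y = -20 and -3x + y = 38.
Solving simultaneously gives x = -32/5, y = 94/5.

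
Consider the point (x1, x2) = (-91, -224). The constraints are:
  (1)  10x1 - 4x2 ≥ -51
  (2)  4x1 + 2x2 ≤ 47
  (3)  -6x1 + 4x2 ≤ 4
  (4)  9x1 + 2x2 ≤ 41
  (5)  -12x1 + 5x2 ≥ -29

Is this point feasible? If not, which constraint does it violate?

feasible

(1): -14 ≥ -51 ✓
(2): -812 ≤ 47 ✓
(3): -350 ≤ 4 ✓
(4): -1267 ≤ 41 ✓
(5): -28 ≥ -29 ✓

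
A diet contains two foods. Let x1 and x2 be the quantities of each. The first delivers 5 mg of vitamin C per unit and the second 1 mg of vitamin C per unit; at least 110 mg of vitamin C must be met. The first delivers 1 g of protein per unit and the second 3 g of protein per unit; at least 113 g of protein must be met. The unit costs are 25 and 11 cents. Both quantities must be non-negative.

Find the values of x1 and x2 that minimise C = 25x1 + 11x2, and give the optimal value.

x1 = 31/2, x2 = 65/2, minimum C = 745

Extreme points and C = 25x1 + 11x2:
  (0, 110) → C = 1210
  (113, 0) → C = 2825
  (31/2, 65/2) → C = 745
The feasible region is unbounded (it extends along (0, 1), (1, 0)), but C strictly increases along every unbounded feasible direction, so there is no improving ray and the minimum is attained at a vertex.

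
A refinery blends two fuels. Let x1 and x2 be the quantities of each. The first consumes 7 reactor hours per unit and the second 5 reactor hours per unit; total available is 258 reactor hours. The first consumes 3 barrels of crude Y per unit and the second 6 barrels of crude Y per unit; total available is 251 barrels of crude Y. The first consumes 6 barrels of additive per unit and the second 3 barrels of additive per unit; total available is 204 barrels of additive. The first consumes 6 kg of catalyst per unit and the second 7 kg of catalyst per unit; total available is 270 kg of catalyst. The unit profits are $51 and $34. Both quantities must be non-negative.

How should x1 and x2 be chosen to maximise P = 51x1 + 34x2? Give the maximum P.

x1 = 82/3, x2 = 40/3, maximum P = 5542/3

Extreme points and P = 51x1 + 34x2:
  (0, 0) → P = 0
  (0, 270/7) → P = 9180/7
  (34, 0) → P = 1734
  (82/3, 40/3) → P = 5542/3
  (24, 18) → P = 1836

The optimum lies where 7x1 + 5x2 = 258 and 6x1 + 3x2 = 204.
Solving simultaneously gives x1 = 82/3, x2 = 40/3.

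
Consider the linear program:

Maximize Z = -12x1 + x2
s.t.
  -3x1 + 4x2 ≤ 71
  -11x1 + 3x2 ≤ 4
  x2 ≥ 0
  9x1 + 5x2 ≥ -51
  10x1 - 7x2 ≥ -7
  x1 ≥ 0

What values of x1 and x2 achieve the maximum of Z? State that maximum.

Corner points and Z = -12x1 + x2:
  (469/19, 689/19) → Z = -4939/19
  (0, 0) → Z = 0
  (0, 1) → Z = 1
The feasible region is unbounded (it extends along (4, 3), (1, 0)), but Z strictly decreases along every unbounded feasible direction, so there is no improving ray and the maximum is attained at a vertex.

The optimum lies where 10x1 - 7x2 = -7 and x1 = 0.
Solving simultaneously gives x1 = 0, x2 = 1.

x1 = 0, x2 = 1, maximum Z = 1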